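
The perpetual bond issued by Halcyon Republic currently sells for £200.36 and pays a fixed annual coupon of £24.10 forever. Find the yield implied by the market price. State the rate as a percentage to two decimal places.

12.03%

P = C/r ⇒ r = C/P = £24.10/£200.36 = 0.120283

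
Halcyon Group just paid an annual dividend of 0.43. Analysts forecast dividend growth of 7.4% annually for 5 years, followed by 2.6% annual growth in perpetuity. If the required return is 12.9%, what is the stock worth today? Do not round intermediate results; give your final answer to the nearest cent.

5.19

D_1 = 0.46182
D_2 = 0.49599
D_3 = 0.53270
D_4 = 0.57212
D_5 = 0.61445
Terminal value at year 5: TV = D_5×(1+g_2)/(r−g_2) = 0.63043/0.103 = 6.12068
P_0 = D_1/(1+r)^1 + D_2/(1+r)^2 + D_3/(1+r)^3 + D_4/(1+r)^4 + D_5/(1+r)^5 + TV/(1+r)^5
    = 0.40905 + 0.38913 + 0.37017 + 0.35214 + 0.33498 + 3.33680 = 5.19226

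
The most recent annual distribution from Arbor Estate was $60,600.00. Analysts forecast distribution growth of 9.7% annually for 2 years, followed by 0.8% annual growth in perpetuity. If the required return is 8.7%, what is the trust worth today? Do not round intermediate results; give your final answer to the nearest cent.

$910395.16

D_1 = 66478.20000
D_2 = 72926.58540
Terminal value at year 2: TV = D_2×(1+g_2)/(r−g_2) = 73509.99808/0.079 = 930506.30485
P_0 = D_1/(1+r)^1 + D_2/(1+r)^2 + TV/(1+r)^2
    = 61157.49770 + 61720.12417 + 787517.53376 = 910395.15564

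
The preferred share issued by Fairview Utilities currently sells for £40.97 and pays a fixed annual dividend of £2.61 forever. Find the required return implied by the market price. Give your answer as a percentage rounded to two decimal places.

6.37%

P = C/r ⇒ r = C/P = £2.61/£40.97 = 0.063705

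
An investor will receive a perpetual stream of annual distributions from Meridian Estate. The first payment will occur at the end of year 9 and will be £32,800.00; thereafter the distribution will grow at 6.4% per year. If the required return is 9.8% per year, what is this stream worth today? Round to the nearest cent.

Value at end of year 8: C₁ / (r − g) = £32,800.00 / (0.098 − 0.064) = £964,705.8824
Discount to today: PV = £964,705.8824 / (1 + 0.098)^8 = £964,705.8824 / 2.112607 = £456,642.37

£456642.37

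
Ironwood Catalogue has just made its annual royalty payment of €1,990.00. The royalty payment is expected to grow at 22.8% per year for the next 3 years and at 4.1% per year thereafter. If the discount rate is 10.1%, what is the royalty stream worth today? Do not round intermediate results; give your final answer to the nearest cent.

D_1 = 2443.72000
D_2 = 3000.88816
D_3 = 3685.09066
Terminal value at year 3: TV = D_3×(1+g_2)/(r−g_2) = 3836.17938/0.06 = 63936.32296
P_0 = D_1/(1+r)^1 + D_2/(1+r)^2 + D_3/(1+r)^3 + TV/(1+r)^3
    = 2219.54587 + 2475.56978 + 2761.12596 + 47905.53548 = 55361.77709

€55361.78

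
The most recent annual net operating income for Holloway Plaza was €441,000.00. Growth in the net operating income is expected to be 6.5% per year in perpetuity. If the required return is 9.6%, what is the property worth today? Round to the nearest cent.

D₁ = D₀ × (1 + g) = €441,000.00 × 1.065 = €469,665.0000
Growing perpetuity: P = D₁ / (r − g) = €469,665.0000 / (0.096 − 0.065) = €15,150,483.87

€15150483.87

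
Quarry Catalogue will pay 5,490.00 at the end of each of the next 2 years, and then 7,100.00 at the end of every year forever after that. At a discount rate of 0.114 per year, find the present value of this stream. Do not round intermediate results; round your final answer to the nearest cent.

59538.11

PV of 2-year annuity: 5,490.00 × [1 − (1+0.114)^−2] / 0.114 = 9352.05271
Perpetuity value at year 2: 7,100.00 / 0.114 = 62280.70175
PV of perpetuity: 62280.70175 / (1+0.114)^2 = 50186.06164
Total PV = 9352.05271 + 50186.06164 = 59538.11435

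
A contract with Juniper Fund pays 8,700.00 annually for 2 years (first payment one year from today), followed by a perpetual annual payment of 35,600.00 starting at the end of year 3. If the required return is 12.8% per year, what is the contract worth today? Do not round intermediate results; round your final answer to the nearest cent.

233136.07

PV of 2-year annuity: 8,700.00 × [1 − (1+0.128)^−2] / 0.128 = 14550.32443
Perpetuity value at year 2: 35,600.00 / 0.128 = 278125.00000
PV of perpetuity: 278125.00000 / (1+0.128)^2 = 218585.74141
Total PV = 14550.32443 + 218585.74141 = 233136.06584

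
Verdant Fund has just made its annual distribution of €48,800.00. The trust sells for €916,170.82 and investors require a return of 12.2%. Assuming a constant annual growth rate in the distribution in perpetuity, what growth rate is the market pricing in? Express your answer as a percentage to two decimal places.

6.53%

P = D₀(1+g)/(r−g) ⇒ P(r−g) = D₀(1+g) ⇒ g(P+D₀) = P·r − D₀
g = (P·r − D₀)/(P + D₀) = (€916,170.82×0.122 − €48,800.00) / (€916,170.82 + €48,800.00) = 0.065259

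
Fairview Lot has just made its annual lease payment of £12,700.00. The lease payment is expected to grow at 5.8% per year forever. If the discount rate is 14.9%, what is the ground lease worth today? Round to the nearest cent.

£147654.95

D₁ = D₀ × (1 + g) = £12,700.00 × 1.058 = £13,436.6000
Growing perpetuity: P = D₁ / (r − g) = £13,436.6000 / (0.149 − 0.058) = £147,654.95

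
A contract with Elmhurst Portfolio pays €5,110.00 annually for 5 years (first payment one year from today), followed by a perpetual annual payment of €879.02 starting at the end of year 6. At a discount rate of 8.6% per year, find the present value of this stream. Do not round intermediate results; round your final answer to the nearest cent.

PV of 5-year annuity: €5,110.00 × [1 − (1+0.086)^−5] / 0.086 = 20084.13285
Perpetuity value at year 5: €879.02 / 0.086 = 10221.16279
PV of perpetuity: 10221.16279 / (1+0.086)^5 = 6766.29890
Total PV = 20084.13285 + 6766.29890 = 26850.43176

€26850.43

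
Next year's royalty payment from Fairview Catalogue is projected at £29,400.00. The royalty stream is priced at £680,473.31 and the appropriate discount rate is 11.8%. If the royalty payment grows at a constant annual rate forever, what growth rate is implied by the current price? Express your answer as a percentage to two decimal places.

7.48%

P = D₁/(r−g) ⇒ g = r − D₁/P = 0.118 − £29,400.00/£680,473.31 = 0.074795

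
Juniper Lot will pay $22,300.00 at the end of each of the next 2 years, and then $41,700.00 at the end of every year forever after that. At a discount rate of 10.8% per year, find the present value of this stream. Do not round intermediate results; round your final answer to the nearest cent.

PV of 2-year annuity: $22,300.00 × [1 − (1+0.108)^−2] / 0.108 = 38290.93302
Perpetuity value at year 2: $41,700.00 / 0.108 = 386111.11111
PV of perpetuity: 386111.11111 / (1+0.108)^2 = 314508.78344
Total PV = 38290.93302 + 314508.78344 = 352799.71646

$352799.72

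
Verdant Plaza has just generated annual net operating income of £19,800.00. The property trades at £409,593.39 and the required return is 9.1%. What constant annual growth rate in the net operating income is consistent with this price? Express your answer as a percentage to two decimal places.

P = D₀(1+g)/(r−g) ⇒ P(r−g) = D₀(1+g) ⇒ g(P+D₀) = P·r − D₀
g = (P·r − D₀)/(P + D₀) = (£409,593.39×0.091 − £19,800.00) / (£409,593.39 + £19,800.00) = 0.040692

4.07%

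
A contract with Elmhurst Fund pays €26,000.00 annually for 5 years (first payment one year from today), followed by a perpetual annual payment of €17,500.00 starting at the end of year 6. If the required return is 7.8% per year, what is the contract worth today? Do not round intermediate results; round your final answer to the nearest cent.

€258476.66

PV of 5-year annuity: €26,000.00 × [1 − (1+0.078)^−5] / 0.078 = 104359.98181
Perpetuity value at year 5: €17,500.00 / 0.078 = 224358.97436
PV of perpetuity: 224358.97436 / (1+0.078)^5 = 154116.67891
Total PV = 104359.98181 + 154116.67891 = 258476.66072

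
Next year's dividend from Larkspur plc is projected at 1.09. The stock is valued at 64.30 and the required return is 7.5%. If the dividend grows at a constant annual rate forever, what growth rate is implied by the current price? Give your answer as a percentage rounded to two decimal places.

5.80%

P = D₁/(r−g) ⇒ g = r − D₁/P = 0.075 − 1.09/64.30 = 0.058048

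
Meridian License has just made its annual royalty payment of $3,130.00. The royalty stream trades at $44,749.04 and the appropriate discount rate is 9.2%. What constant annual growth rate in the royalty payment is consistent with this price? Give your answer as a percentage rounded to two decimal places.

P = D₀(1+g)/(r−g) ⇒ P(r−g) = D₀(1+g) ⇒ g(P+D₀) = P·r − D₀
g = (P·r − D₀)/(P + D₀) = ($44,749.04×0.092 − $3,130.00) / ($44,749.04 + $3,130.00) = 0.020613

2.06%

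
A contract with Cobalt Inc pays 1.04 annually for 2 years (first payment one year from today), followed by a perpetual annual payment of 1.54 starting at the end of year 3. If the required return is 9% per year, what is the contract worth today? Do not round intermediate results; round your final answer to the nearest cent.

PV of 2-year annuity: 1.04 × [1 − (1+0.09)^−2] / 0.09 = 1.82948
Perpetuity value at year 2: 1.54 / 0.09 = 17.11111
PV of perpetuity: 17.11111 / (1+0.09)^2 = 14.40208
Total PV = 1.82948 + 14.40208 = 16.23156

16.23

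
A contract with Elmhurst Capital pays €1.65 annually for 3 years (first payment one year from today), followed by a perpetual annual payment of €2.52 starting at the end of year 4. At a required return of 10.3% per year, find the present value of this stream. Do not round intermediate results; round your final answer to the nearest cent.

€22.31

PV of 3-year annuity: €1.65 × [1 − (1+0.103)^−3] / 0.103 = 4.08173
Perpetuity value at year 3: €2.52 / 0.103 = 24.46602
PV of perpetuity: 24.46602 / (1+0.103)^3 = 18.23210
Total PV = 4.08173 + 18.23210 = 22.31383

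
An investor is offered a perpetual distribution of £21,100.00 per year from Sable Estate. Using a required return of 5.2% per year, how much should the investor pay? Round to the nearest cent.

£405769.23

Level perpetuity: PV = C / r = £21,100.00 / 0.052 = £405,769.23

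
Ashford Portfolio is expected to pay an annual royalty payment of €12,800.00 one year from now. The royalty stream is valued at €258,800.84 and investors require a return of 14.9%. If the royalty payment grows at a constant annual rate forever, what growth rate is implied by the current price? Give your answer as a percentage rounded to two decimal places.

P = D₁/(r−g) ⇒ g = r − D₁/P = 0.149 − €12,800.00/€258,800.84 = 0.099541

9.95%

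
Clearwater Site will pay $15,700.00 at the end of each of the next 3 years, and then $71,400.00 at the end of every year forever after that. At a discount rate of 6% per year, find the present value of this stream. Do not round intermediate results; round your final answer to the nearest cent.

PV of 3-year annuity: $15,700.00 × [1 − (1+0.06)^−3] / 0.06 = 41966.28761
Perpetuity value at year 3: $71,400.00 / 0.06 = 1190000.00000
PV of perpetuity: 1190000.00000 / (1+0.06)^3 = 999146.94681
Total PV = 41966.28761 + 999146.94681 = 1041113.23441

$1041113.23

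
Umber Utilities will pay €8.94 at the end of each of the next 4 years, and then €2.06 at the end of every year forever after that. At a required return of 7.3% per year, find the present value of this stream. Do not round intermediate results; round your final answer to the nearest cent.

PV of 4-year annuity: €8.94 × [1 − (1+0.073)^−4] / 0.073 = 30.07771
Perpetuity value at year 4: €2.06 / 0.073 = 28.21918
PV of perpetuity: 28.21918 / (1+0.073)^4 = 21.28852
Total PV = 30.07771 + 21.28852 = 51.36623

€51.37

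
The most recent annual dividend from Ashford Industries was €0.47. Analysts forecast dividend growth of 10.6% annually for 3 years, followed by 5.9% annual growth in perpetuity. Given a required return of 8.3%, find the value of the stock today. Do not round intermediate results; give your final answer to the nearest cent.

D_1 = 0.51982
D_2 = 0.57492
D_3 = 0.63586
Terminal value at year 3: TV = D_3×(1+g_2)/(r−g_2) = 0.67338/0.024 = 28.05743
P_0 = D_1/(1+r)^1 + D_2/(1+r)^2 + D_3/(1+r)^3 + TV/(1+r)^3
    = 0.47998 + 0.49018 + 0.50059 + 22.08832 = 23.55906

€23.56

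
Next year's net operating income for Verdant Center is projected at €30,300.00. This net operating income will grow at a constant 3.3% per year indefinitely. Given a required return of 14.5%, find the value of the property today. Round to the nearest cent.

€270535.71

Growing perpetuity: P = D₁ / (r − g) = €30,300.0000 / (0.145 − 0.033) = €270,535.71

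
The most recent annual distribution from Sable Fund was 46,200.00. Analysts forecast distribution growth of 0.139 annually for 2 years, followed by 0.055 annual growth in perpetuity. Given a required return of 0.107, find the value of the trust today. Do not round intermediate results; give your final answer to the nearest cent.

1088745.81

D_1 = 52621.80000
D_2 = 59936.23020
Terminal value at year 2: TV = D_2×(1+g_2)/(r−g_2) = 63232.72286/0.052 = 1216013.90117
P_0 = D_1/(1+r)^1 + D_2/(1+r)^2 + TV/(1+r)^2
    = 47535.50136 + 48909.60799 + 992300.70054 = 1088745.80988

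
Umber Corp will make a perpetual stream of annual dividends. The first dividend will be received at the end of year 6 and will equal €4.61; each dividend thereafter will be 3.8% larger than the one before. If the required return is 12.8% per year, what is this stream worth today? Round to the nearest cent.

€28.05

Value at end of year 5: C₁ / (r − g) = €4.61 / (0.128 − 0.038) = €51.2222
Discount to today: PV = €51.2222 / (1 + 0.128)^5 = €51.2222 / 1.826188 = €28.05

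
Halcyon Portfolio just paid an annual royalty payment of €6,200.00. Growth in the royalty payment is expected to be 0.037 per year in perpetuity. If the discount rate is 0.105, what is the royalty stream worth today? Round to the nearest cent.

D₁ = D₀ × (1 + g) = €6,200.00 × 1.037 = €6,429.4000
Growing perpetuity: P = D₁ / (r − g) = €6,429.4000 / (0.105 − 0.037) = €94,550.00

€94550.00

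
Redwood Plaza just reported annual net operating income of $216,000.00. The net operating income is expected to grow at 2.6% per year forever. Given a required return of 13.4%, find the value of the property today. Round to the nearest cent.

D₁ = D₀ × (1 + g) = $216,000.00 × 1.026 = $221,616.0000
Growing perpetuity: P = D₁ / (r − g) = $221,616.0000 / (0.134 − 0.026) = $2,052,000.00

$2052000.00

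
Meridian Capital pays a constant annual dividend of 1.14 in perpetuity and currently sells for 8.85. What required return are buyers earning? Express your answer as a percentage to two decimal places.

P = C/r ⇒ r = C/P = 1.14/8.85 = 0.128814

12.88%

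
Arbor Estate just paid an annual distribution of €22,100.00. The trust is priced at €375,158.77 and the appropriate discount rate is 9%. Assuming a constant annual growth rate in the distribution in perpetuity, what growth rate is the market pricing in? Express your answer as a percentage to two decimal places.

P = D₀(1+g)/(r−g) ⇒ P(r−g) = D₀(1+g) ⇒ g(P+D₀) = P·r − D₀
g = (P·r − D₀)/(P + D₀) = (€375,158.77×0.09 − €22,100.00) / (€375,158.77 + €22,100.00) = 0.029362

2.94%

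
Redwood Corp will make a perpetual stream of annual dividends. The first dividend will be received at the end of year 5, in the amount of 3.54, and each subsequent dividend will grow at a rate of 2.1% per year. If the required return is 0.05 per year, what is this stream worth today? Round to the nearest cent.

100.43

Value at end of year 4: C₁ / (r − g) = 3.54 / (0.05 − 0.021) = 122.0690
Discount to today: PV = 122.0690 / (1 + 0.05)^4 = 122.0690 / 1.215506 = 100.43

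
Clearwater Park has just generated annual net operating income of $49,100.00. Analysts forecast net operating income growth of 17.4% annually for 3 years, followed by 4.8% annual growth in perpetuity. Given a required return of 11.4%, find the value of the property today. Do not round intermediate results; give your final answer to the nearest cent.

$1076275.41

D_1 = 57643.40000
D_2 = 67673.35160
D_3 = 79448.51478
Terminal value at year 3: TV = D_3×(1+g_2)/(r−g_2) = 83262.04349/0.066 = 1261546.11345
P_0 = D_1/(1+r)^1 + D_2/(1+r)^2 + D_3/(1+r)^3 + TV/(1+r)^3
    = 51744.52424 + 54531.48245 + 57468.54614 + 912530.85388 = 1076275.40671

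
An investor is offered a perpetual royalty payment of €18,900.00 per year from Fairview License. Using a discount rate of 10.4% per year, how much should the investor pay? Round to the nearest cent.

€181730.77

Level perpetuity: PV = C / r = €18,900.00 / 0.104 = €181,730.77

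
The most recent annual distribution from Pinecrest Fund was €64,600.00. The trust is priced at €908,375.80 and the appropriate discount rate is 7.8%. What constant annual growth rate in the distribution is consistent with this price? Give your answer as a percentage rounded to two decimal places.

P = D₀(1+g)/(r−g) ⇒ P(r−g) = D₀(1+g) ⇒ g(P+D₀) = P·r − D₀
g = (P·r − D₀)/(P + D₀) = (€908,375.80×0.078 − €64,600.00) / (€908,375.80 + €64,600.00) = 0.006427

0.64%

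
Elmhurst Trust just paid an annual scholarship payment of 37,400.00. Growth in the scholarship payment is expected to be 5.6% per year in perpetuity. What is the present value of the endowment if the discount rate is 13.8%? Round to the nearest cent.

481639.02

D₁ = D₀ × (1 + g) = 37,400.00 × 1.056 = 39,494.4000
Growing perpetuity: P = D₁ / (r − g) = 39,494.4000 / (0.138 − 0.056) = 481,639.02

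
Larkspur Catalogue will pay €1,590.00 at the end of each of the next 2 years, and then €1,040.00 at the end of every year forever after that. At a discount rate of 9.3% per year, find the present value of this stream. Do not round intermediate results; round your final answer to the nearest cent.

PV of 2-year annuity: €1,590.00 × [1 − (1+0.093)^−2] / 0.093 = 2785.64666
Perpetuity value at year 2: €1,040.00 / 0.093 = 11182.79570
PV of perpetuity: 11182.79570 / (1+0.093)^2 = 9360.73750
Total PV = 2785.64666 + 9360.73750 = 12146.38417

€12146.38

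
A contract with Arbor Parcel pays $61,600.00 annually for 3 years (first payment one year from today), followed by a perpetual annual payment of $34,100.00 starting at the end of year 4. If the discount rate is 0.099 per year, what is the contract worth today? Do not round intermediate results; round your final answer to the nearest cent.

PV of 3-year annuity: $61,600.00 × [1 − (1+0.099)^−3] / 0.099 = 153460.17714
Perpetuity value at year 3: $34,100.00 / 0.099 = 344444.44444
PV of perpetuity: 344444.44444 / (1+0.099)^3 = 259493.27495
Total PV = 153460.17714 + 259493.27495 = 412953.45210

$412953.45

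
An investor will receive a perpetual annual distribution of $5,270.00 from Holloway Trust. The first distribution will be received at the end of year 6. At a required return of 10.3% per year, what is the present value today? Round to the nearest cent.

$31339.77

Value at end of year 5: C / r = $5,270.00 / 0.103 = $51,165.0485
Discount to today: PV = $51,165.0485 / (1 + 0.103)^5 = $51,165.0485 / 1.632592 = $31,339.77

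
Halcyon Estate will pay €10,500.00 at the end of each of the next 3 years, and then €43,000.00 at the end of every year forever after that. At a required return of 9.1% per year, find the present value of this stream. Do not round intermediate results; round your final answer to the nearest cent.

PV of 3-year annuity: €10,500.00 × [1 − (1+0.091)^−3] / 0.091 = 26531.29638
Perpetuity value at year 3: €43,000.00 / 0.091 = 472527.47253
PV of perpetuity: 472527.47253 / (1+0.091)^3 = 363875.49689
Total PV = 26531.29638 + 363875.49689 = 390406.79326

€390406.79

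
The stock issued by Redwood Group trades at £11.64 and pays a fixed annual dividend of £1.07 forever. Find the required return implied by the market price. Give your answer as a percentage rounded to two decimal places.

P = C/r ⇒ r = C/P = £1.07/£11.64 = 0.091924

9.19%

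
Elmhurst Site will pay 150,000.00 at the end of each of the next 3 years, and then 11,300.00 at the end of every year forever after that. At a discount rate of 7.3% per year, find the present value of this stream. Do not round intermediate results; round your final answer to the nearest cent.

PV of 3-year annuity: 150,000.00 × [1 − (1+0.073)^−3] / 0.073 = 391499.70806
Perpetuity value at year 3: 11,300.00 / 0.073 = 154794.52055
PV of perpetuity: 154794.52055 / (1+0.073)^3 = 125301.54254
Total PV = 391499.70806 + 125301.54254 = 516801.25060

516801.25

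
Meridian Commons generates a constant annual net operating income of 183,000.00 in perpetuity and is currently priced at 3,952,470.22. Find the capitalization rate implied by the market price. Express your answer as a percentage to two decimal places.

4.63%

P = C/r ⇒ r = C/P = 183,000.00/3,952,470.22 = 0.046300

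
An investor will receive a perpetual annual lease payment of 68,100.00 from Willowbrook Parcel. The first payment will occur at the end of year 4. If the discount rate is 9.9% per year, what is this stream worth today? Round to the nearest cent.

Value at end of year 3: C / r = 68,100.00 / 0.099 = 687,878.7879
Discount to today: PV = 687,878.7879 / (1 + 0.099)^3 = 687,878.7879 / 1.327373 = 518,225.57

518225.57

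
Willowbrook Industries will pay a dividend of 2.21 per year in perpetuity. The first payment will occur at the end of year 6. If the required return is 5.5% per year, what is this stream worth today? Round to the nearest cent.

Value at end of year 5: C / r = 2.21 / 0.055 = 40.1818
Discount to today: PV = 40.1818 / (1 + 0.055)^5 = 40.1818 / 1.306960 = 30.74

30.74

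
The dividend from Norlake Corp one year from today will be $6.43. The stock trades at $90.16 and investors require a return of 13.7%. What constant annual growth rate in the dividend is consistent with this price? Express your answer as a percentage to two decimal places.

P = D₁/(r−g) ⇒ g = r − D₁/P = 0.137 − $6.43/$90.16 = 0.065682

6.57%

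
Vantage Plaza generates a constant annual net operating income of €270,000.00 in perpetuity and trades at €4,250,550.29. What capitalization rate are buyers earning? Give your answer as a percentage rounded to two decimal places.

P = C/r ⇒ r = C/P = €270,000.00/€4,250,550.29 = 0.063521

6.35%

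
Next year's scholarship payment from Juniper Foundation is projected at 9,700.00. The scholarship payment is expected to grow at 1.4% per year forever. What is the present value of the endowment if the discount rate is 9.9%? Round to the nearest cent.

114117.65

Growing perpetuity: P = D₁ / (r − g) = 9,700.0000 / (0.099 − 0.014) = 114,117.65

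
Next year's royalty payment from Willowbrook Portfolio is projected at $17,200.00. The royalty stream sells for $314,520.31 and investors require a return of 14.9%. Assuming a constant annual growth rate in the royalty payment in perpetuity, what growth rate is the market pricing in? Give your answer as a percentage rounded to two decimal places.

9.43%

P = D₁/(r−g) ⇒ g = r − D₁/P = 0.149 − $17,200.00/$314,520.31 = 0.094314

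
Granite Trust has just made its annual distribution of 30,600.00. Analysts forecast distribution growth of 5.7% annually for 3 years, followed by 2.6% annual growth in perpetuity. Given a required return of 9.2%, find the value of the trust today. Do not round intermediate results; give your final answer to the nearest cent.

D_1 = 32344.20000
D_2 = 34187.81940
D_3 = 36136.52511
Terminal value at year 3: TV = D_3×(1+g_2)/(r−g_2) = 37076.07476/0.066 = 561758.70846
P_0 = D_1/(1+r)^1 + D_2/(1+r)^2 + D_3/(1+r)^3 + TV/(1+r)^3
    = 29619.23077 + 28669.89645 + 27750.98951 + 431401.74605 = 517441.86278

517441.86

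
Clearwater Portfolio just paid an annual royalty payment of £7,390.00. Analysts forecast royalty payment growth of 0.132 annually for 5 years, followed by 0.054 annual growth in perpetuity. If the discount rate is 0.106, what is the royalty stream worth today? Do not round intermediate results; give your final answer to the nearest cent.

£207882.48

D_1 = 8365.48000
D_2 = 9469.72336
D_3 = 10719.72684
D_4 = 12134.73079
D_5 = 13736.51525
Terminal value at year 5: TV = D_5×(1+g_2)/(r−g_2) = 14478.28707/0.052 = 278428.59758
P_0 = D_1/(1+r)^1 + D_2/(1+r)^2 + D_3/(1+r)^3 + D_4/(1+r)^4 + D_5/(1+r)^5 + TV/(1+r)^5
    = 7563.72514 + 7741.53423 + 7923.52328 + 8109.79055 + 8300.43662 + 168243.46536 = 207882.47517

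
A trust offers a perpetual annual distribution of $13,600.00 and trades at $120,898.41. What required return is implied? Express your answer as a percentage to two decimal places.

P = C/r ⇒ r = C/P = $13,600.00/$120,898.41 = 0.112491

11.25%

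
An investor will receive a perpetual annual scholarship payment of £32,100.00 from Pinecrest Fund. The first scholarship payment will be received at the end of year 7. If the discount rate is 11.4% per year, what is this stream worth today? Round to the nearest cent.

£147329.27

Value at end of year 6: C / r = £32,100.00 / 0.114 = £281,578.9474
Discount to today: PV = £281,578.9474 / (1 + 0.114)^6 = £281,578.9474 / 1.911222 = £147,329.27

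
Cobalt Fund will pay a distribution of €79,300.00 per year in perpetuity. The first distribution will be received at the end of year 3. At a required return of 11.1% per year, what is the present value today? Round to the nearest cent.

Value at end of year 2: C / r = €79,300.00 / 0.111 = €714,414.4144
Discount to today: PV = €714,414.4144 / (1 + 0.111)^2 = €714,414.4144 / 1.234321 = €578,791.43

€578791.43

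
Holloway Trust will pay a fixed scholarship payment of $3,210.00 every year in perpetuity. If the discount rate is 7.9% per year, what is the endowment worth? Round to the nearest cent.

Level perpetuity: PV = C / r = $3,210.00 / 0.079 = $40,632.91

$40632.91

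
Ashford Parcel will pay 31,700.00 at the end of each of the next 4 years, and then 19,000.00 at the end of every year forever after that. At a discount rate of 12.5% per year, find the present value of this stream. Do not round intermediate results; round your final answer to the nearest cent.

PV of 4-year annuity: 31,700.00 × [1 − (1+0.125)^−4] / 0.125 = 95278.76848
Perpetuity value at year 4: 19,000.00 / 0.125 = 152000.00000
PV of perpetuity: 152000.00000 / (1+0.125)^4 = 94892.85170
Total PV = 95278.76848 + 94892.85170 = 190171.62018

190171.62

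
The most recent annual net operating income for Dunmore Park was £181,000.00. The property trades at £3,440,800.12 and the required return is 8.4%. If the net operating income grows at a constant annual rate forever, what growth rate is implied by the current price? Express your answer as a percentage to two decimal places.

2.98%

P = D₀(1+g)/(r−g) ⇒ P(r−g) = D₀(1+g) ⇒ g(P+D₀) = P·r − D₀
g = (P·r − D₀)/(P + D₀) = (£3,440,800.12×0.084 − £181,000.00) / (£3,440,800.12 + £181,000.00) = 0.029827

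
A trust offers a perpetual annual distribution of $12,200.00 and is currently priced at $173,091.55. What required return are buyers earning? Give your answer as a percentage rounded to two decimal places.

P = C/r ⇒ r = C/P = $12,200.00/$173,091.55 = 0.070483

7.05%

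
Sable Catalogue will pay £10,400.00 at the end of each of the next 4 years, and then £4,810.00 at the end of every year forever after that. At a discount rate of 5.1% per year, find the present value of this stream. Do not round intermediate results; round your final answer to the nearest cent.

£114089.63

PV of 4-year annuity: £10,400.00 × [1 − (1+0.051)^−4] / 0.051 = 36792.38219
Perpetuity value at year 4: £4,810.00 / 0.051 = 94313.72549
PV of perpetuity: 94313.72549 / (1+0.051)^4 = 77297.24873
Total PV = 36792.38219 + 77297.24873 = 114089.63092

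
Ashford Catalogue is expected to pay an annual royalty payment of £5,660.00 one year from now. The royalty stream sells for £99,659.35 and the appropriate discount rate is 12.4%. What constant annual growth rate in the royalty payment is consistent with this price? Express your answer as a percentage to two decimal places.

6.72%

P = D₁/(r−g) ⇒ g = r − D₁/P = 0.124 − £5,660.00/£99,659.35 = 0.067207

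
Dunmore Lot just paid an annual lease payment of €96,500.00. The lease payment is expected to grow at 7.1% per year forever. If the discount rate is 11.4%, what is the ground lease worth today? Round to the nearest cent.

€2403523.26

D₁ = D₀ × (1 + g) = €96,500.00 × 1.071 = €103,351.5000
Growing perpetuity: P = D₁ / (r − g) = €103,351.5000 / (0.114 − 0.071) = €2,403,523.26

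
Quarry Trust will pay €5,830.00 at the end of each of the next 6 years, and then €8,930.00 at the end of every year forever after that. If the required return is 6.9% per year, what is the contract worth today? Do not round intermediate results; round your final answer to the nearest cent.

PV of 6-year annuity: €5,830.00 × [1 − (1+0.069)^−6] / 0.069 = 27874.92197
Perpetuity value at year 6: €8,930.00 / 0.069 = 129420.28986
PV of perpetuity: 129420.28986 / (1+0.069)^6 = 86723.36821
Total PV = 27874.92197 + 86723.36821 = 114598.29018

€114598.29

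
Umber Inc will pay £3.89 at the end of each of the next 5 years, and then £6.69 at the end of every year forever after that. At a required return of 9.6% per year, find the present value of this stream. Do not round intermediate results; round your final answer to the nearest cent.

£58.96

PV of 5-year annuity: £3.89 × [1 − (1+0.096)^−5] / 0.096 = 14.89809
Perpetuity value at year 5: £6.69 / 0.096 = 69.68750
PV of perpetuity: 69.68750 / (1+0.096)^5 = 44.06585
Total PV = 14.89809 + 44.06585 = 58.96394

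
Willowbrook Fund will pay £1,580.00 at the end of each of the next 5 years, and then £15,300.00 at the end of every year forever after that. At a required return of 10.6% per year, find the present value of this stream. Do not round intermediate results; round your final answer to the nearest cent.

PV of 5-year annuity: £1,580.00 × [1 − (1+0.106)^−5] / 0.106 = 5898.75528
Perpetuity value at year 5: £15,300.00 / 0.106 = 144339.62264
PV of perpetuity: 144339.62264 / (1+0.106)^5 = 87218.76457
Total PV = 5898.75528 + 87218.76457 = 93117.51985

£93117.52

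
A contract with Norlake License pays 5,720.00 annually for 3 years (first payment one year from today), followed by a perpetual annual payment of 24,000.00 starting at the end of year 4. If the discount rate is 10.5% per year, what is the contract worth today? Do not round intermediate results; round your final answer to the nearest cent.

183508.97

PV of 3-year annuity: 5,720.00 × [1 − (1+0.105)^−3] / 0.105 = 14100.50620
Perpetuity value at year 3: 24,000.00 / 0.105 = 228571.42857
PV of perpetuity: 228571.42857 / (1+0.105)^3 = 169408.46548
Total PV = 14100.50620 + 169408.46548 = 183508.97168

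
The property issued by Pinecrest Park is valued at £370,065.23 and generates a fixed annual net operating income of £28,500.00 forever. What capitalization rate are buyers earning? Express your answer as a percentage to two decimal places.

P = C/r ⇒ r = C/P = £28,500.00/£370,065.23 = 0.077013

7.70%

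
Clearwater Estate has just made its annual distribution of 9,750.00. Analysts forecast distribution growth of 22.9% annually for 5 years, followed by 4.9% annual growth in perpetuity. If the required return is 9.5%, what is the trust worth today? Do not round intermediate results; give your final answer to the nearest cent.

465863.39

D_1 = 11982.75000
D_2 = 14726.79975
D_3 = 18099.23689
D_4 = 22243.96214
D_5 = 27337.82947
Terminal value at year 5: TV = D_5×(1+g_2)/(r−g_2) = 28677.38312/0.046 = 623421.37208
P_0 = D_1/(1+r)^1 + D_2/(1+r)^2 + D_3/(1+r)^3 + D_4/(1+r)^4 + D_5/(1+r)^5 + TV/(1+r)^5
    = 10943.15068 + 12282.31250 + 13785.35349 + 15472.32825 + 17365.74559 + 396014.50267 = 465863.39319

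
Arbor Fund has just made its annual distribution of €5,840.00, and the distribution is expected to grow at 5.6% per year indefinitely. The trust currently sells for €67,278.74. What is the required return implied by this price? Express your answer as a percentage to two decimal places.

14.77%

D₁ = €5,840.00 × 1.056 = €6,167.0400
P = D₁/(r − g) ⇒ r = D₁/P + g = €6,167.0400/€67,278.74 + 0.056 = 0.091664 + 0.056 = 0.147664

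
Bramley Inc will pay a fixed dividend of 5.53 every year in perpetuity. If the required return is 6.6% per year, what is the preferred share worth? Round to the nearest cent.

83.79

Level perpetuity: PV = C / r = 5.53 / 0.066 = 83.79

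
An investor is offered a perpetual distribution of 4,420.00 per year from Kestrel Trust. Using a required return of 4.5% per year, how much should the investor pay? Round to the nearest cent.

98222.22

Level perpetuity: PV = C / r = 4,420.00 / 0.045 = 98,222.22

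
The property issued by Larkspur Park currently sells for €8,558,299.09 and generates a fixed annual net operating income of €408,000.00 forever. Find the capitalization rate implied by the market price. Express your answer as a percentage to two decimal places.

4.77%

P = C/r ⇒ r = C/P = €408,000.00/€8,558,299.09 = 0.047673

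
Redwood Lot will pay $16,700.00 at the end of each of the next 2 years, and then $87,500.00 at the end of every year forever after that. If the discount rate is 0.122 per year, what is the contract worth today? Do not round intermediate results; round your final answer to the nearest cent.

$597871.22

PV of 2-year annuity: $16,700.00 × [1 − (1+0.122)^−2] / 0.122 = 28149.85336
Perpetuity value at year 2: $87,500.00 / 0.122 = 717213.11475
PV of perpetuity: 717213.11475 / (1+0.122)^2 = 569721.36810
Total PV = 28149.85336 + 569721.36810 = 597871.22146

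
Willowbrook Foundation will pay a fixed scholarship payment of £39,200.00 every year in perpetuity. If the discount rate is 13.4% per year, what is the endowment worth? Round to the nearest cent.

Level perpetuity: PV = C / r = £39,200.00 / 0.134 = £292,537.31

£292537.31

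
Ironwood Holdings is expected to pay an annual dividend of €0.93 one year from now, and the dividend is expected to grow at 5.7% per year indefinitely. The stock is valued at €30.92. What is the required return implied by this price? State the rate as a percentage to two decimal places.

8.71%

P = D₁/(r − g) ⇒ r = D₁/P + g = €0.9300/€30.92 + 0.057 = 0.030078 + 0.057 = 0.087078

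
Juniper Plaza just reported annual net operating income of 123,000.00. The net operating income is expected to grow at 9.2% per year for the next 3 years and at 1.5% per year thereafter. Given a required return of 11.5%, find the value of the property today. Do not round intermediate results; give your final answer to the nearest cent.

1526759.32

D_1 = 134316.00000
D_2 = 146673.07200
D_3 = 160166.99462
Terminal value at year 3: TV = D_3×(1+g_2)/(r−g_2) = 162569.49954/0.1 = 1625694.99543
P_0 = D_1/(1+r)^1 + D_2/(1+r)^2 + D_3/(1+r)^3 + TV/(1+r)^3
    = 120462.78027 + 117977.89781 + 115544.27301 + 1172774.37103 = 1526759.32212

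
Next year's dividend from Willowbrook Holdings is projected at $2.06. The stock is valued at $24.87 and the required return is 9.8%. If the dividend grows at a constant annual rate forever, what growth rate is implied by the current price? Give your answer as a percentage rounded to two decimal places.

P = D₁/(r−g) ⇒ g = r − D₁/P = 0.098 − $2.06/$24.87 = 0.015169

1.52%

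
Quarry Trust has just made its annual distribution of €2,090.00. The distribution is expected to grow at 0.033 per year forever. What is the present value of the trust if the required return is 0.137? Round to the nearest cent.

D₁ = D₀ × (1 + g) = €2,090.00 × 1.033 = €2,158.9700
Growing perpetuity: P = D₁ / (r − g) = €2,158.9700 / (0.137 − 0.033) = €20,759.33

€20759.33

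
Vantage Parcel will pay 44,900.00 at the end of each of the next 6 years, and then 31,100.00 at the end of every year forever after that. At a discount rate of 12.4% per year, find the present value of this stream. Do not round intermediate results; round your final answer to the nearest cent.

306906.88

PV of 6-year annuity: 44,900.00 × [1 − (1+0.124)^−6] / 0.124 = 182529.66610
Perpetuity value at year 6: 31,100.00 / 0.124 = 250806.45161
PV of perpetuity: 250806.45161 / (1+0.124)^6 = 124377.21741
Total PV = 182529.66610 + 124377.21741 = 306906.88351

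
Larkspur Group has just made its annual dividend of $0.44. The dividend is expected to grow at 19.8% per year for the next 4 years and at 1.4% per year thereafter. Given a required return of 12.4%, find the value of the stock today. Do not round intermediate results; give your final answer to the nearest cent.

$7.30

D_1 = 0.52712
D_2 = 0.63149
D_3 = 0.75652
D_4 = 0.90632
Terminal value at year 4: TV = D_4×(1+g_2)/(r−g_2) = 0.91901/0.11 = 8.35459
P_0 = D_1/(1+r)^1 + D_2/(1+r)^2 + D_3/(1+r)^3 + D_4/(1+r)^4 + TV/(1+r)^4
    = 0.46897 + 0.49984 + 0.53275 + 0.56783 + 5.23432 = 7.30370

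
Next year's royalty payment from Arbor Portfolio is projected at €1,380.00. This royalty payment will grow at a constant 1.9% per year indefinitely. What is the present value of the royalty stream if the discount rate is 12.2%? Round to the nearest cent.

€13398.06

Growing perpetuity: P = D₁ / (r − g) = €1,380.0000 / (0.122 − 0.019) = €13,398.06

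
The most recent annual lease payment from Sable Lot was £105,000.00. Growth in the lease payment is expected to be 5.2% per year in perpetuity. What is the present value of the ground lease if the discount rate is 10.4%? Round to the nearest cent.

D₁ = D₀ × (1 + g) = £105,000.00 × 1.052 = £110,460.0000
Growing perpetuity: P = D₁ / (r − g) = £110,460.0000 / (0.104 − 0.052) = £2,124,230.77

£2124230.77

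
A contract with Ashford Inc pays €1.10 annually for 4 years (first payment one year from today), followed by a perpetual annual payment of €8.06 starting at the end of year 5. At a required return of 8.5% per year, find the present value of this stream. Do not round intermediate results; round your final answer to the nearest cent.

€72.03

PV of 4-year annuity: €1.10 × [1 − (1+0.085)^−4] / 0.085 = 3.60316
Perpetuity value at year 4: €8.06 / 0.085 = 94.82353
PV of perpetuity: 94.82353 / (1+0.085)^4 = 68.42222
Total PV = 3.60316 + 68.42222 = 72.02538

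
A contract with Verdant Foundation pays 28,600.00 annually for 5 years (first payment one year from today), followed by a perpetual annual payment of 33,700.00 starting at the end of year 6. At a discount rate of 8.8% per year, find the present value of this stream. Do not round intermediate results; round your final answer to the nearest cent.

363013.95

PV of 5-year annuity: 28,600.00 × [1 − (1+0.088)^−5] / 0.088 = 111823.71763
Perpetuity value at year 5: 33,700.00 / 0.088 = 382954.54545
PV of perpetuity: 382954.54545 / (1+0.088)^5 = 251190.23481
Total PV = 111823.71763 + 251190.23481 = 363013.95245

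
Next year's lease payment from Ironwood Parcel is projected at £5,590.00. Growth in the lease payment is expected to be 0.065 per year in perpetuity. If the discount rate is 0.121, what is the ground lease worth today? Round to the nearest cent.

£99821.43

Growing perpetuity: P = D₁ / (r − g) = £5,590.0000 / (0.121 − 0.065) = £99,821.43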